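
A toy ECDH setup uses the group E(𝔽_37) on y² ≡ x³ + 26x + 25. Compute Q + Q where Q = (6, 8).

(9, 27)

tangent at (6, 8): λ = (3·6² + 26)/(2·8) ≡ 23/16. 16⁻¹ ≡ 7 (mod 37) since 16·7 = 112 ≡ 1, so λ ≡ 23·7 ≡ 13.
  x = λ² - 6 - 6 = 169 - 12 ≡ 9; y = λ·(6 - 9) - 8 ≡ 27. → (9, 27)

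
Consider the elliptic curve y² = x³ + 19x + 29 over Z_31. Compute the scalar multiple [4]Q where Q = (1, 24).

(22, 20)

Repeated addition: build up to 4Q.
2Q: tangent at (1, 24): λ = (3·1² + 19)/(2·24) ≡ 22/17. 17⁻¹ ≡ 11 (mod 31), so λ ≡ 22·11 ≡ 25.
  x = λ² - 1 - 1 = 625 - 2 ≡ 3; y = λ·(1 - 3) - 24 ≡ 19. → (3, 19)
3Q: (3, 19) + (1, 24). λ = (24 - 19)/(1 - 3) ≡ 5/29 mod 31. 29⁻¹ ≡ 15 (mod 31) since 29·15 = 435 ≡ 1, so λ ≡ 13.
  x = λ² - 3 - 1 = 169 - 4 ≡ 10; y = λ·(3 - 10) - 19 ≡ 14. → (10, 14)
4Q: (10, 14) + (1, 24). λ = (24 - 14)/(1 - 10) ≡ 10/22 mod 31. 22⁻¹ ≡ 24 (mod 31), so λ ≡ 23.
  x = λ² - 10 - 1 = 529 - 11 ≡ 22; y = λ·(10 - 22) - 14 ≡ 20. → (22, 20)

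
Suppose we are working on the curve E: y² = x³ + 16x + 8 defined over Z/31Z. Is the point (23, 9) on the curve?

y² = 9² ≡ 19; x³ + 16x + 8 = 12543 ≡ 19 (mod 31). 19 = 19.

yes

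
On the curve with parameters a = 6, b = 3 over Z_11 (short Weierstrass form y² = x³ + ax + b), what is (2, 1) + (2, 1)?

(0, 6)

tangent at (2, 1): λ = (3·2² + 6)/(2·1) ≡ 7/2. 2⁻¹ ≡ 6 (mod 11) since 2·6 = 12 ≡ 1, so λ ≡ 7·6 ≡ 9.
  x = λ² - 2 - 2 = 81 - 4 ≡ 0; y = λ·(2 - 0) - 1 ≡ 6. → (0, 6)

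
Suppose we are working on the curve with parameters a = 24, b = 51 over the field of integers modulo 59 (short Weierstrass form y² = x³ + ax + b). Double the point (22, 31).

tangent at (22, 31): λ = (3·22² + 24)/(2·31) ≡ 1/3. 3⁻¹ ≡ 20 (mod 59) since 3·20 = 60 ≡ 1, so λ ≡ 1·20 ≡ 20.
  x = λ² - 22 - 22 = 400 - 44 ≡ 2; y = λ·(22 - 2) - 31 ≡ 15. → (2, 15)

(2, 15)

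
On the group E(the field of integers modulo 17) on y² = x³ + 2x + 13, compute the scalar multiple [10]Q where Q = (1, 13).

(2, 12)

Repeated addition: build up to 10Q.
2Q: tangent at (1, 13): λ = (3·1² + 2)/(2·13) ≡ 5/9. 9⁻¹ ≡ 2 (mod 17) since 9·2 = 18 ≡ 1, so λ ≡ 5·2 ≡ 10.
  x = λ² - 1 - 1 = 100 - 2 ≡ 13; y = λ·(1 - 13) - 13 ≡ 3. → (13, 3)
3Q: (13, 3) + (1, 13). λ = (13 - 3)/(1 - 13) ≡ 10/5 mod 17. 5⁻¹ ≡ 7 (mod 17) since 5·7 = 35 ≡ 1, so λ ≡ 2.
  x = λ² - 13 - 1 = 4 - 14 ≡ 7; y = λ·(13 - 7) - 3 ≡ 9. → (7, 9)
4Q: (7, 9) + (1, 13). λ = (13 - 9)/(1 - 7) ≡ 4/11 mod 17. 11⁻¹ ≡ 14 (mod 17) since 11·14 = 154 ≡ 1, so λ ≡ 5.
  x = λ² - 7 - 1 = 25 - 8 ≡ 0; y = λ·(7 - 0) - 9 ≡ 9. → (0, 9)
5Q: (0, 9) + (1, 13). λ = (13 - 9)/(1 - 0) ≡ 4/1 mod 17. 1⁻¹ ≡ 1 (mod 17), so λ ≡ 4.
  x = λ² - 0 - 1 = 16 - 1 ≡ 15; y = λ·(0 - 15) - 9 ≡ 16. → (15, 16)
6Q: (15, 16) + (1, 13). λ = (13 - 16)/(1 - 15) ≡ 14/3 mod 17. 3⁻¹ ≡ 6 (mod 17) since 3·6 = 18 ≡ 1, so λ ≡ 16.
  x = λ² - 15 - 1 = 256 - 16 ≡ 2; y = λ·(15 - 2) - 16 ≡ 5. → (2, 5)
7Q: (2, 5) + (1, 13). λ = (13 - 5)/(1 - 2) ≡ 8/16 mod 17. 16⁻¹ ≡ 16 (mod 17), so λ ≡ 9.
  x = λ² - 2 - 1 = 81 - 3 ≡ 10; y = λ·(2 - 10) - 5 ≡ 8. → (10, 8)
8Q: (10, 8) + (1, 13). λ = (13 - 8)/(1 - 10) ≡ 5/8 mod 17. 8⁻¹ ≡ 15 (mod 17), so λ ≡ 7.
  x = λ² - 10 - 1 = 49 - 11 ≡ 4; y = λ·(10 - 4) - 8 ≡ 0. → (4, 0)
9Q: (4, 0) + (1, 13). λ = (13 - 0)/(1 - 4) ≡ 13/14 mod 17. 14⁻¹ ≡ 11 (mod 17), so λ ≡ 7.
  x = λ² - 4 - 1 = 49 - 5 ≡ 10; y = λ·(4 - 10) - 0 ≡ 9. → (10, 9)
10Q: (10, 9) + (1, 13). λ = (13 - 9)/(1 - 10) ≡ 4/8 mod 17. 8⁻¹ ≡ 15 (mod 17), so λ ≡ 9.
  x = λ² - 10 - 1 = 81 - 11 ≡ 2; y = λ·(10 - 2) - 9 ≡ 12. → (2, 12)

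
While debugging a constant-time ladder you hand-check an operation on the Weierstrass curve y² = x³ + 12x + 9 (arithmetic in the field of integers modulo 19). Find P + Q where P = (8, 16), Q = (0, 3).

(8, 16) + (0, 3). λ = (3 - 16)/(0 - 8) ≡ 6/11 mod 19. 11⁻¹ ≡ 7 (mod 19), so λ ≡ 4.
  x = λ² - 8 - 0 = 16 - 8 ≡ 8; y = λ·(8 - 8) - 16 ≡ 3. → (8, 3)

(8, 3)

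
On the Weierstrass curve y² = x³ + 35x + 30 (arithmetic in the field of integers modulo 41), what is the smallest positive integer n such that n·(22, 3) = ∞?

2P: tangent at (22, 3): λ = (3·22² + 35)/(2·3) ≡ 11/6. 6⁻¹ ≡ 7 (mod 41) since 6·7 = 42 ≡ 1, so λ ≡ 11·7 ≡ 36.
  x = λ² - 22 - 22 = 1296 - 44 ≡ 22; y = λ·(22 - 22) - 3 ≡ 38. → (22, 38)
3P: (22, 38) + (22, 3): same x and y₁ ≡ -y₂, so the sum is ∞.
3P = ∞, so the order is 3.

3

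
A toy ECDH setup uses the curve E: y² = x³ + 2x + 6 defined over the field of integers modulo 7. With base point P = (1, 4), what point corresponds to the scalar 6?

(4, 1)

Repeated addition: build up to 6P.
2P: tangent at (1, 4): λ = (3·1² + 2)/(2·4) ≡ 5/1. 1⁻¹ ≡ 1 (mod 7) since 1·1 = 1 ≡ 1, so λ ≡ 5·1 ≡ 5.
  x = λ² - 1 - 1 = 25 - 2 ≡ 2; y = λ·(1 - 2) - 4 ≡ 5. → (2, 5)
3P: (2, 5) + (1, 4). λ = (4 - 5)/(1 - 2) ≡ 6/6 mod 7. 6⁻¹ ≡ 6 (mod 7) since 6·6 = 36 ≡ 1, so λ ≡ 1.
  x = λ² - 2 - 1 = 1 - 3 ≡ 5; y = λ·(2 - 5) - 5 ≡ 6. → (5, 6)
4P: (5, 6) + (1, 4). λ = (4 - 6)/(1 - 5) ≡ 5/3 mod 7. 3⁻¹ ≡ 5 (mod 7), so λ ≡ 4.
  x = λ² - 5 - 1 = 16 - 6 ≡ 3; y = λ·(5 - 3) - 6 ≡ 2. → (3, 2)
5P: (3, 2) + (1, 4). λ = (4 - 2)/(1 - 3) ≡ 2/5 mod 7. 5⁻¹ ≡ 3 (mod 7), so λ ≡ 6.
  x = λ² - 3 - 1 = 36 - 4 ≡ 4; y = λ·(3 - 4) - 2 ≡ 6. → (4, 6)
6P: (4, 6) + (1, 4). λ = (4 - 6)/(1 - 4) ≡ 5/4 mod 7. 4⁻¹ ≡ 2 (mod 7), so λ ≡ 3.
  x = λ² - 4 - 1 = 9 - 5 ≡ 4; y = λ·(4 - 4) - 6 ≡ 1. → (4, 1)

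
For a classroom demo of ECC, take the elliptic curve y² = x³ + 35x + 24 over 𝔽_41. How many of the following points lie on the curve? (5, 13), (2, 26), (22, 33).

1

(5, 13): 13² ≡ 5, rhs ≡ 37 → off.
(2, 26): 26² ≡ 20, rhs ≡ 20 → on.
(22, 33): 33² ≡ 23, rhs ≡ 3 → off.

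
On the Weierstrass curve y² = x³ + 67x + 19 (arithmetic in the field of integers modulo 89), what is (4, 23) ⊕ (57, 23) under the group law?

(4, 23) + (57, 23). λ = (23 - 23)/(57 - 4) ≡ 0/53 mod 89. 53⁻¹ ≡ 42 (mod 89), so λ ≡ 0.
  x = λ² - 4 - 57 = 0 - 61 ≡ 28; y = λ·(4 - 28) - 23 ≡ 66. → (28, 66)

(28, 66)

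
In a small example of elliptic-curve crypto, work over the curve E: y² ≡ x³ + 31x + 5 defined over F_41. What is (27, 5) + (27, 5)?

(38, 7)

tangent at (27, 5): λ = (3·27² + 31)/(2·5) ≡ 4/10. 10⁻¹ ≡ 37 (mod 41), so λ ≡ 4·37 ≡ 25.
  x = λ² - 27 - 27 = 625 - 54 ≡ 38; y = λ·(27 - 38) - 5 ≡ 7. → (38, 7)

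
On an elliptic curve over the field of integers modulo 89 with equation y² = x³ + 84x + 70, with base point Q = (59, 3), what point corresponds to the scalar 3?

Repeated addition: build up to 3Q.
2Q: tangent at (59, 3): λ = (3·59² + 84)/(2·3) ≡ 25/6. 6⁻¹ ≡ 15 (mod 89), so λ ≡ 25·15 ≡ 19.
  x = λ² - 59 - 59 = 361 - 118 ≡ 65; y = λ·(59 - 65) - 3 ≡ 61. → (65, 61)
3Q: (65, 61) + (59, 3). λ = (3 - 61)/(59 - 65) ≡ 31/83 mod 89. 83⁻¹ ≡ 74 (mod 89), so λ ≡ 69.
  x = λ² - 65 - 59 = 4761 - 124 ≡ 9; y = λ·(65 - 9) - 61 ≡ 65. → (9, 65)

(9, 65)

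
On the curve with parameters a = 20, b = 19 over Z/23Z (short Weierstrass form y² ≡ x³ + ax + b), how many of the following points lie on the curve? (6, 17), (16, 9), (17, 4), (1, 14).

(6, 17): 17² ≡ 13, rhs ≡ 10 → off.
(16, 9): 9² ≡ 12, rhs ≡ 19 → off.
(17, 4): 4² ≡ 16, rhs ≡ 5 → off.
(1, 14): 14² ≡ 12, rhs ≡ 17 → off.

0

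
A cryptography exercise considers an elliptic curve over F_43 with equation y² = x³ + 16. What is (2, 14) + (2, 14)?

tangent at (2, 14): λ = (3·2² + 0)/(2·14) ≡ 12/28. 28⁻¹ ≡ 20 (mod 43), so λ ≡ 12·20 ≡ 25.
  x = λ² - 2 - 2 = 625 - 4 ≡ 19; y = λ·(2 - 19) - 14 ≡ 34. → (19, 34)

(19, 34)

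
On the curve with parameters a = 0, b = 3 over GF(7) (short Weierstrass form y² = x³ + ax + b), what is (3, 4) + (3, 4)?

(2, 2)

tangent at (3, 4): λ = (3·3² + 0)/(2·4) ≡ 6/1. 1⁻¹ ≡ 1 (mod 7), so λ ≡ 6·1 ≡ 6.
  x = λ² - 3 - 3 = 36 - 6 ≡ 2; y = λ·(3 - 2) - 4 ≡ 2. → (2, 2)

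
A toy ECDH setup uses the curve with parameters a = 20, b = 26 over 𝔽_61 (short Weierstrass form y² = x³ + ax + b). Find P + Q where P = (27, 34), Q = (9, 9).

(29, 31)

(27, 34) + (9, 9). λ = (9 - 34)/(9 - 27) ≡ 36/43 mod 61. 43⁻¹ ≡ 44 (mod 61), so λ ≡ 59.
  x = λ² - 27 - 9 = 3481 - 36 ≡ 29; y = λ·(27 - 29) - 34 ≡ 31. → (29, 31)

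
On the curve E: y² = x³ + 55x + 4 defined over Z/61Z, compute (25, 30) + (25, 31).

The two points share x = 25 and their y-coordinates satisfy 30 + 31 ≡ 0 (mod 61), so they are inverses. Their sum is ∞.

O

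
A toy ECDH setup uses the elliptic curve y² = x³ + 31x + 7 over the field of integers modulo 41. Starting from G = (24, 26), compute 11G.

Double-and-add on 11 = (1011)₂. Start with G = (24, 26) for the leading 1-bit.
double: tangent at (24, 26): λ = (3·24² + 31)/(2·26) ≡ 37/11. 11⁻¹ ≡ 15 (mod 41), so λ ≡ 37·15 ≡ 22.
  x = λ² - 24 - 24 = 484 - 48 ≡ 26; y = λ·(24 - 26) - 26 ≡ 12. → (26, 12)
double: tangent at (26, 12): λ = (3·26² + 31)/(2·12) ≡ 9/24. 24⁻¹ ≡ 12 (mod 41), so λ ≡ 9·12 ≡ 26.
  x = λ² - 26 - 26 = 676 - 52 ≡ 9; y = λ·(26 - 9) - 12 ≡ 20. → (9, 20)
add G: (9, 20) + (24, 26). λ = (26 - 20)/(24 - 9) ≡ 6/15 mod 41. 15⁻¹ ≡ 11 (mod 41), so λ ≡ 25.
  x = λ² - 9 - 24 = 625 - 33 ≡ 18; y = λ·(9 - 18) - 20 ≡ 1. → (18, 1)
double: tangent at (18, 1): λ = (3·18² + 31)/(2·1) ≡ 19/2. 2⁻¹ ≡ 21 (mod 41), so λ ≡ 19·21 ≡ 30.
  x = λ² - 18 - 18 = 900 - 36 ≡ 3; y = λ·(18 - 3) - 1 ≡ 39. → (3, 39)
add G: (3, 39) + (24, 26). λ = (26 - 39)/(24 - 3) ≡ 28/21 mod 41. 21⁻¹ ≡ 2 (mod 41), so λ ≡ 15.
  x = λ² - 3 - 24 = 225 - 27 ≡ 34; y = λ·(3 - 34) - 39 ≡ 29. → (34, 29)

(34, 29)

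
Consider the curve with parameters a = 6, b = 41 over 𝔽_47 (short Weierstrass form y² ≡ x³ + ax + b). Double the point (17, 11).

(8, 15)

tangent at (17, 11): λ = (3·17² + 6)/(2·11) ≡ 27/22. 22⁻¹ ≡ 15 (mod 47) since 22·15 = 330 ≡ 1, so λ ≡ 27·15 ≡ 29.
  x = λ² - 17 - 17 = 841 - 34 ≡ 8; y = λ·(17 - 8) - 11 ≡ 15. → (8, 15)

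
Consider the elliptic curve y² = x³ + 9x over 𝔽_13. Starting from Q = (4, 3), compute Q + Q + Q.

(9, 2)

Repeated addition: build up to 3Q.
2Q: tangent at (4, 3): λ = (3·4² + 9)/(2·3) ≡ 5/6. 6⁻¹ ≡ 11 (mod 13), so λ ≡ 5·11 ≡ 3.
  x = λ² - 4 - 4 = 9 - 8 ≡ 1; y = λ·(4 - 1) - 3 ≡ 6. → (1, 6)
3Q: (1, 6) + (4, 3). λ = (3 - 6)/(4 - 1) ≡ 10/3 mod 13. 3⁻¹ ≡ 9 (mod 13), so λ ≡ 12.
  x = λ² - 1 - 4 = 144 - 5 ≡ 9; y = λ·(1 - 9) - 6 ≡ 2. → (9, 2)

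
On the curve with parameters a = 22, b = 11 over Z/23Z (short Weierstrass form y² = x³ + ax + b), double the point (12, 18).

(15, 17)

tangent at (12, 18): λ = (3·12² + 22)/(2·18) ≡ 17/13. 13⁻¹ ≡ 16 (mod 23), so λ ≡ 17·16 ≡ 19.
  x = λ² - 12 - 12 = 361 - 24 ≡ 15; y = λ·(12 - 15) - 18 ≡ 17. → (15, 17)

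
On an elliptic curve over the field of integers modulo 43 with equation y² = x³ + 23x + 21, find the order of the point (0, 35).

4

2P: tangent at (0, 35): λ = (3·0² + 23)/(2·35) ≡ 23/27. 27⁻¹ ≡ 8 (mod 43) since 27·8 = 216 ≡ 1, so λ ≡ 23·8 ≡ 12.
  x = λ² - 0 - 0 = 144 - 0 ≡ 15; y = λ·(0 - 15) - 35 ≡ 0. → (15, 0)
3P: (15, 0) + (0, 35). λ = (35 - 0)/(0 - 15) ≡ 35/28 mod 43. 28⁻¹ ≡ 20 (mod 43) since 28·20 = 560 ≡ 1, so λ ≡ 12.
  x = λ² - 15 - 0 = 144 - 15 ≡ 0; y = λ·(15 - 0) - 0 ≡ 8. → (0, 8)
4P: (0, 8) + (0, 35): same x and y₁ ≡ -y₂, so the sum is 𝒪.
4P = 𝒪, so the order is 4.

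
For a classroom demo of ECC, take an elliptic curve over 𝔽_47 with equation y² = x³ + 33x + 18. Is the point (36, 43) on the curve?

yes

y² = 43² ≡ 16; x³ + 33x + 18 = 47862 ≡ 16 (mod 47). 16 = 16.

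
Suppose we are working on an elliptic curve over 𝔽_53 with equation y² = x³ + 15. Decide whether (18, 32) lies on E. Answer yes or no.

yes

y² = 32² ≡ 17; x³ + 0x + 15 = 5847 ≡ 17 (mod 53). 17 = 17.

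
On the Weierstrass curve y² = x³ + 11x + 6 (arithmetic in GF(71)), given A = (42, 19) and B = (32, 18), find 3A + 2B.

First 3A:
Repeated addition: build up to 3A.
2A: tangent at (42, 19): λ = (3·42² + 11)/(2·19) ≡ 49/38. 38⁻¹ ≡ 43 (mod 71), so λ ≡ 49·43 ≡ 48.
  x = λ² - 42 - 42 = 2304 - 84 ≡ 19; y = λ·(42 - 19) - 19 ≡ 20. → (19, 20)
3A: (19, 20) + (42, 19). λ = (19 - 20)/(42 - 19) ≡ 70/23 mod 71. 23⁻¹ ≡ 34 (mod 71), so λ ≡ 37.
  x = λ² - 19 - 42 = 1369 - 61 ≡ 30; y = λ·(19 - 30) - 20 ≡ 70. → (30, 70)
3A = (30, 70).
Next 2B:
Repeated addition: build up to 2B.
2B: tangent at (32, 18): λ = (3·32² + 11)/(2·18) ≡ 30/36. 36⁻¹ ≡ 2 (mod 71), so λ ≡ 30·2 ≡ 60.
  x = λ² - 32 - 32 = 3600 - 64 ≡ 57; y = λ·(32 - 57) - 18 ≡ 44. → (57, 44)
2B = (57, 44).
Finally 3A + 2B:
(30, 70) + (57, 44). λ = (44 - 70)/(57 - 30) ≡ 45/27 mod 71. 27⁻¹ ≡ 50 (mod 71), so λ ≡ 49.
  x = λ² - 30 - 57 = 2401 - 87 ≡ 42; y = λ·(30 - 42) - 70 ≡ 52. → (42, 52)

(42, 52)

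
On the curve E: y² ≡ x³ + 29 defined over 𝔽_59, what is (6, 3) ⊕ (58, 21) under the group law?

(6, 3) + (58, 21). λ = (21 - 3)/(58 - 6) ≡ 18/52 mod 59. 52⁻¹ ≡ 42 (mod 59) since 52·42 = 2184 ≡ 1, so λ ≡ 48.
  x = λ² - 6 - 58 = 2304 - 64 ≡ 57; y = λ·(6 - 57) - 3 ≡ 27. → (57, 27)

(57, 27)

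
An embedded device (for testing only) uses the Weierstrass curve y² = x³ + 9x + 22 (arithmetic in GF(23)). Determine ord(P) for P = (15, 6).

9

2P: tangent at (15, 6): λ = (3·15² + 9)/(2·6) ≡ 17/12. 12⁻¹ ≡ 2 (mod 23), so λ ≡ 17·2 ≡ 11.
  x = λ² - 15 - 15 = 121 - 30 ≡ 22; y = λ·(15 - 22) - 6 ≡ 9. → (22, 9)
3P: (22, 9) + (15, 6). λ = (6 - 9)/(15 - 22) ≡ 20/16 mod 23. 16⁻¹ ≡ 13 (mod 23), so λ ≡ 7.
  x = λ² - 22 - 15 = 49 - 37 ≡ 12; y = λ·(22 - 12) - 9 ≡ 15. → (12, 15)
4P: (12, 15) + (15, 6). λ = (6 - 15)/(15 - 12) ≡ 14/3 mod 23. 3⁻¹ ≡ 8 (mod 23) since 3·8 = 24 ≡ 1, so λ ≡ 20.
  x = λ² - 12 - 15 = 400 - 27 ≡ 5; y = λ·(12 - 5) - 15 ≡ 10. → (5, 10)
5P: (5, 10) + (15, 6). λ = (6 - 10)/(15 - 5) ≡ 19/10 mod 23. 10⁻¹ ≡ 7 (mod 23) since 10·7 = 70 ≡ 1, so λ ≡ 18.
  x = λ² - 5 - 15 = 324 - 20 ≡ 5; y = λ·(5 - 5) - 10 ≡ 13. → (5, 13)
6P: (5, 13) + (15, 6). λ = (6 - 13)/(15 - 5) ≡ 16/10 mod 23. 10⁻¹ ≡ 7 (mod 23), so λ ≡ 20.
  x = λ² - 5 - 15 = 400 - 20 ≡ 12; y = λ·(5 - 12) - 13 ≡ 8. → (12, 8)
7P: (12, 8) + (15, 6). λ = (6 - 8)/(15 - 12) ≡ 21/3 mod 23. 3⁻¹ ≡ 8 (mod 23) since 3·8 = 24 ≡ 1, so λ ≡ 7.
  x = λ² - 12 - 15 = 49 - 27 ≡ 22; y = λ·(12 - 22) - 8 ≡ 14. → (22, 14)
8P: (22, 14) + (15, 6). λ = (6 - 14)/(15 - 22) ≡ 15/16 mod 23. 16⁻¹ ≡ 13 (mod 23), so λ ≡ 11.
  x = λ² - 22 - 15 = 121 - 37 ≡ 15; y = λ·(22 - 15) - 14 ≡ 17. → (15, 17)
9P: (15, 17) + (15, 6): same x and y₁ ≡ -y₂, so the sum is the point at infinity.
9P = the point at infinity, so the order is 9.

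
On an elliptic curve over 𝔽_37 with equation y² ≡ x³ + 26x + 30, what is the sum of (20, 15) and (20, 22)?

The two points share x = 20 and their y-coordinates satisfy 15 + 22 ≡ 0 (mod 37), so they are inverses. Their sum is the point at infinity.

O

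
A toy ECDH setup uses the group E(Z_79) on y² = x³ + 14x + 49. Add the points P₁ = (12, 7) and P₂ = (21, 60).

(12, 7) + (21, 60). λ = (60 - 7)/(21 - 12) ≡ 53/9 mod 79. 9⁻¹ ≡ 44 (mod 79), so λ ≡ 41.
  x = λ² - 12 - 21 = 1681 - 33 ≡ 68; y = λ·(12 - 68) - 7 ≡ 67. → (68, 67)

(68, 67)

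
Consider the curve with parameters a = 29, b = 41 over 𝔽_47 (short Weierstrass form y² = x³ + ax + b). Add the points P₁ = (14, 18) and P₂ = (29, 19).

(14, 18) + (29, 19). λ = (19 - 18)/(29 - 14) ≡ 1/15 mod 47. 15⁻¹ ≡ 22 (mod 47) since 15·22 = 330 ≡ 1, so λ ≡ 22.
  x = λ² - 14 - 29 = 484 - 43 ≡ 18; y = λ·(14 - 18) - 18 ≡ 35. → (18, 35)

(18, 35)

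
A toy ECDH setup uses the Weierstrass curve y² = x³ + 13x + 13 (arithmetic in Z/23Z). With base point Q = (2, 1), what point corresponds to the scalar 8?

(10, 4)

Double-and-add on 8 = (1000)₂. Start with Q = (2, 1) for the leading 1-bit.
double: tangent at (2, 1): λ = (3·2² + 13)/(2·1) ≡ 2/2. 2⁻¹ ≡ 12 (mod 23) since 2·12 = 24 ≡ 1, so λ ≡ 2·12 ≡ 1.
  x = λ² - 2 - 2 = 1 - 4 ≡ 20; y = λ·(2 - 20) - 1 ≡ 4. → (20, 4)
double: tangent at (20, 4): λ = (3·20² + 13)/(2·4) ≡ 17/8. 8⁻¹ ≡ 3 (mod 23) since 8·3 = 24 ≡ 1, so λ ≡ 17·3 ≡ 5.
  x = λ² - 20 - 20 = 25 - 40 ≡ 8; y = λ·(20 - 8) - 4 ≡ 10. → (8, 10)
double: tangent at (8, 10): λ = (3·8² + 13)/(2·10) ≡ 21/20. 20⁻¹ ≡ 15 (mod 23), so λ ≡ 21·15 ≡ 16.
  x = λ² - 8 - 8 = 256 - 16 ≡ 10; y = λ·(8 - 10) - 10 ≡ 4. → (10, 4)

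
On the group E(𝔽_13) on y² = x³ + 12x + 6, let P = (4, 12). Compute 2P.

tangent at (4, 12): λ = (3·4² + 12)/(2·12) ≡ 8/11. 11⁻¹ ≡ 6 (mod 13) since 11·6 = 66 ≡ 1, so λ ≡ 8·6 ≡ 9.
  x = λ² - 4 - 4 = 81 - 8 ≡ 8; y = λ·(4 - 8) - 12 ≡ 4. → (8, 4)

(8, 4)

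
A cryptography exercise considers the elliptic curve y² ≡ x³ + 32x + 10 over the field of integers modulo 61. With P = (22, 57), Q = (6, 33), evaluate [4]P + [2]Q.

First 4P:
Double-and-add on 4 = (100)₂. Start with P = (22, 57) for the leading 1-bit.
double: tangent at (22, 57): λ = (3·22² + 32)/(2·57) ≡ 20/53. 53⁻¹ ≡ 38 (mod 61) since 53·38 = 2014 ≡ 1, so λ ≡ 20·38 ≡ 28.
  x = λ² - 22 - 22 = 784 - 44 ≡ 8; y = λ·(22 - 8) - 57 ≡ 30. → (8, 30)
double: tangent at (8, 30): λ = (3·8² + 32)/(2·30) ≡ 41/60. 60⁻¹ ≡ 60 (mod 61), so λ ≡ 41·60 ≡ 20.
  x = λ² - 8 - 8 = 400 - 16 ≡ 18; y = λ·(8 - 18) - 30 ≡ 14. → (18, 14)
4P = (18, 14).
Next 2Q:
Repeated addition: build up to 2Q.
2Q: tangent at (6, 33): λ = (3·6² + 32)/(2·33) ≡ 18/5. 5⁻¹ ≡ 49 (mod 61), so λ ≡ 18·49 ≡ 28.
  x = λ² - 6 - 6 = 784 - 12 ≡ 40; y = λ·(6 - 40) - 33 ≡ 52. → (40, 52)
2Q = (40, 52).
Finally 4P + 2Q:
(18, 14) + (40, 52). λ = (52 - 14)/(40 - 18) ≡ 38/22 mod 61. 22⁻¹ ≡ 25 (mod 61), so λ ≡ 35.
  x = λ² - 18 - 40 = 1225 - 58 ≡ 8; y = λ·(18 - 8) - 14 ≡ 31. → (8, 31)

(8, 31)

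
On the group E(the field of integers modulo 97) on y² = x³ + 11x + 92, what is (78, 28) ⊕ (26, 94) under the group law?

(78, 28) + (26, 94). λ = (94 - 28)/(26 - 78) ≡ 66/45 mod 97. 45⁻¹ ≡ 69 (mod 97), so λ ≡ 92.
  x = λ² - 78 - 26 = 8464 - 104 ≡ 18; y = λ·(78 - 18) - 28 ≡ 60. → (18, 60)

(18, 60)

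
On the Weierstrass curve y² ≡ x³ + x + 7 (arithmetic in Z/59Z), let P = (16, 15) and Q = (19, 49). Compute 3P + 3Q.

(7, 48)

First 3P:
Repeated addition: build up to 3P.
2P: tangent at (16, 15): λ = (3·16² + 1)/(2·15) ≡ 2/30. 30⁻¹ ≡ 2 (mod 59), so λ ≡ 2·2 ≡ 4.
  x = λ² - 16 - 16 = 16 - 32 ≡ 43; y = λ·(16 - 43) - 15 ≡ 54. → (43, 54)
3P: (43, 54) + (16, 15). λ = (15 - 54)/(16 - 43) ≡ 20/32 mod 59. 32⁻¹ ≡ 24 (mod 59), so λ ≡ 8.
  x = λ² - 43 - 16 = 64 - 59 ≡ 5; y = λ·(43 - 5) - 54 ≡ 14. → (5, 14)
3P = (5, 14).
Next 3Q:
Repeated addition: build up to 3Q.
2Q: tangent at (19, 49): λ = (3·19² + 1)/(2·49) ≡ 22/39. 39⁻¹ ≡ 56 (mod 59) since 39·56 = 2184 ≡ 1, so λ ≡ 22·56 ≡ 52.
  x = λ² - 19 - 19 = 2704 - 38 ≡ 11; y = λ·(19 - 11) - 49 ≡ 13. → (11, 13)
3Q: (11, 13) + (19, 49). λ = (49 - 13)/(19 - 11) ≡ 36/8 mod 59. 8⁻¹ ≡ 37 (mod 59), so λ ≡ 34.
  x = λ² - 11 - 19 = 1156 - 30 ≡ 5; y = λ·(11 - 5) - 13 ≡ 14. → (5, 14)
3Q = (5, 14).
Finally 3P + 3Q:
tangent at (5, 14): λ = (3·5² + 1)/(2·14) ≡ 17/28. 28⁻¹ ≡ 19 (mod 59), so λ ≡ 17·19 ≡ 28.
  x = λ² - 5 - 5 = 784 - 10 ≡ 7; y = λ·(5 - 7) - 14 ≡ 48. → (7, 48)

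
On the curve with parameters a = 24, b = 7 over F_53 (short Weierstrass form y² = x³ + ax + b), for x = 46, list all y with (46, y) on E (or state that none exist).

x³ + 24x + 7 = 98447 ≡ 26 (mod 53).
26 is a non-residue mod 53; no y exists.

none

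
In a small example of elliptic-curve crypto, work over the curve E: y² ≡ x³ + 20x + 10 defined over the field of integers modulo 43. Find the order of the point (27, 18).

2P: tangent at (27, 18): λ = (3·27² + 20)/(2·18) ≡ 14/36. 36⁻¹ ≡ 6 (mod 43), so λ ≡ 14·6 ≡ 41.
  x = λ² - 27 - 27 = 1681 - 54 ≡ 36; y = λ·(27 - 36) - 18 ≡ 0. → (36, 0)
3P: (36, 0) + (27, 18). λ = (18 - 0)/(27 - 36) ≡ 18/34 mod 43. 34⁻¹ ≡ 19 (mod 43), so λ ≡ 41.
  x = λ² - 36 - 27 = 1681 - 63 ≡ 27; y = λ·(36 - 27) - 0 ≡ 25. → (27, 25)
4P: (27, 25) + (27, 18): same x and y₁ ≡ -y₂, so the sum is the point at infinity.
4P = the point at infinity, so the order is 4.

4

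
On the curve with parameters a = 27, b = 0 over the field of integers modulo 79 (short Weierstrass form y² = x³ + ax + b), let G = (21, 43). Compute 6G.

Double-and-add on 6 = (110)₂. Start with G = (21, 43) for the leading 1-bit.
double: tangent at (21, 43): λ = (3·21² + 27)/(2·43) ≡ 7/7. 7⁻¹ ≡ 34 (mod 79) since 7·34 = 238 ≡ 1, so λ ≡ 7·34 ≡ 1.
  x = λ² - 21 - 21 = 1 - 42 ≡ 38; y = λ·(21 - 38) - 43 ≡ 19. → (38, 19)
add G: (38, 19) + (21, 43). λ = (43 - 19)/(21 - 38) ≡ 24/62 mod 79. 62⁻¹ ≡ 65 (mod 79), so λ ≡ 59.
  x = λ² - 38 - 21 = 3481 - 59 ≡ 25; y = λ·(38 - 25) - 19 ≡ 37. → (25, 37)
double: tangent at (25, 37): λ = (3·25² + 27)/(2·37) ≡ 6/74. 74⁻¹ ≡ 63 (mod 79), so λ ≡ 6·63 ≡ 62.
  x = λ² - 25 - 25 = 3844 - 50 ≡ 2; y = λ·(25 - 2) - 37 ≡ 46. → (2, 46)

(2, 46)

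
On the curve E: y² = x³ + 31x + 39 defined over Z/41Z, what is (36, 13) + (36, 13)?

tangent at (36, 13): λ = (3·36² + 31)/(2·13) ≡ 24/26. 26⁻¹ ≡ 30 (mod 41) since 26·30 = 780 ≡ 1, so λ ≡ 24·30 ≡ 23.
  x = λ² - 36 - 36 = 529 - 72 ≡ 6; y = λ·(36 - 6) - 13 ≡ 21. → (6, 21)

(6, 21)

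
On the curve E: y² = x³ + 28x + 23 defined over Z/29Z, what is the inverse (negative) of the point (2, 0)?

(2, 0)

-(2, 0) = (2, -0 mod 29) = (2, 0).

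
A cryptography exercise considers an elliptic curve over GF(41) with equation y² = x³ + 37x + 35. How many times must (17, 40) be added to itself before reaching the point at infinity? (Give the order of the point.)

5

2P: tangent at (17, 40): λ = (3·17² + 37)/(2·40) ≡ 2/39. 39⁻¹ ≡ 20 (mod 41) since 39·20 = 780 ≡ 1, so λ ≡ 2·20 ≡ 40.
  x = λ² - 17 - 17 = 1600 - 34 ≡ 8; y = λ·(17 - 8) - 40 ≡ 33. → (8, 33)
3P: (8, 33) + (17, 40). λ = (40 - 33)/(17 - 8) ≡ 7/9 mod 41. 9⁻¹ ≡ 32 (mod 41), so λ ≡ 19.
  x = λ² - 8 - 17 = 361 - 25 ≡ 8; y = λ·(8 - 8) - 33 ≡ 8. → (8, 8)
4P: (8, 8) + (17, 40). λ = (40 - 8)/(17 - 8) ≡ 32/9 mod 41. 9⁻¹ ≡ 32 (mod 41) since 9·32 = 288 ≡ 1, so λ ≡ 40.
  x = λ² - 8 - 17 = 1600 - 25 ≡ 17; y = λ·(8 - 17) - 8 ≡ 1. → (17, 1)
5P: (17, 1) + (17, 40): same x and y₁ ≡ -y₂, so the sum is the point at infinity.
5P = the point at infinity, so the order is 5.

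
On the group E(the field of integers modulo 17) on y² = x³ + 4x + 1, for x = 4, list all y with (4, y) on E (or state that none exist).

x³ + 4x + 1 = 81 ≡ 13 (mod 17).
Square roots of 13 mod 17: 8 and 9 (since 8² = 64 ≡ 13).

8, 9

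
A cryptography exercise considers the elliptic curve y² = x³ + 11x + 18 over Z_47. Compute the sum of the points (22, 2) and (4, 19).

(29, 2)

(22, 2) + (4, 19). λ = (19 - 2)/(4 - 22) ≡ 17/29 mod 47. 29⁻¹ ≡ 13 (mod 47), so λ ≡ 33.
  x = λ² - 22 - 4 = 1089 - 26 ≡ 29; y = λ·(22 - 29) - 2 ≡ 2. → (29, 2)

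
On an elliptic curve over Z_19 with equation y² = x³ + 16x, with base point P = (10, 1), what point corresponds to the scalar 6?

Double-and-add on 6 = (110)₂. Start with P = (10, 1) for the leading 1-bit.
double: tangent at (10, 1): λ = (3·10² + 16)/(2·1) ≡ 12/2. 2⁻¹ ≡ 10 (mod 19), so λ ≡ 12·10 ≡ 6.
  x = λ² - 10 - 10 = 36 - 20 ≡ 16; y = λ·(10 - 16) - 1 ≡ 1. → (16, 1)
add P: (16, 1) + (10, 1). λ = (1 - 1)/(10 - 16) ≡ 0/13 mod 19. 13⁻¹ ≡ 3 (mod 19), so λ ≡ 0.
  x = λ² - 16 - 10 = 0 - 26 ≡ 12; y = λ·(16 - 12) - 1 ≡ 18. → (12, 18)
double: tangent at (12, 18): λ = (3·12² + 16)/(2·18) ≡ 11/17. 17⁻¹ ≡ 9 (mod 19), so λ ≡ 11·9 ≡ 4.
  x = λ² - 12 - 12 = 16 - 24 ≡ 11; y = λ·(12 - 11) - 18 ≡ 5. → (11, 5)

(11, 5)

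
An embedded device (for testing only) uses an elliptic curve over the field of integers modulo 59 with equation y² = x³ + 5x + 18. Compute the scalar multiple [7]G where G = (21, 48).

(42, 34)

Repeated addition: build up to 7G.
2G: tangent at (21, 48): λ = (3·21² + 5)/(2·48) ≡ 30/37. 37⁻¹ ≡ 8 (mod 59), so λ ≡ 30·8 ≡ 4.
  x = λ² - 21 - 21 = 16 - 42 ≡ 33; y = λ·(21 - 33) - 48 ≡ 22. → (33, 22)
3G: (33, 22) + (21, 48). λ = (48 - 22)/(21 - 33) ≡ 26/47 mod 59. 47⁻¹ ≡ 54 (mod 59), so λ ≡ 47.
  x = λ² - 33 - 21 = 2209 - 54 ≡ 31; y = λ·(33 - 31) - 22 ≡ 13. → (31, 13)
4G: (31, 13) + (21, 48). λ = (48 - 13)/(21 - 31) ≡ 35/49 mod 59. 49⁻¹ ≡ 53 (mod 59) since 49·53 = 2597 ≡ 1, so λ ≡ 26.
  x = λ² - 31 - 21 = 676 - 52 ≡ 34; y = λ·(31 - 34) - 13 ≡ 27. → (34, 27)
5G: (34, 27) + (21, 48). λ = (48 - 27)/(21 - 34) ≡ 21/46 mod 59. 46⁻¹ ≡ 9 (mod 59), so λ ≡ 12.
  x = λ² - 34 - 21 = 144 - 55 ≡ 30; y = λ·(34 - 30) - 27 ≡ 21. → (30, 21)
6G: (30, 21) + (21, 48). λ = (48 - 21)/(21 - 30) ≡ 27/50 mod 59. 50⁻¹ ≡ 13 (mod 59) since 50·13 = 650 ≡ 1, so λ ≡ 56.
  x = λ² - 30 - 21 = 3136 - 51 ≡ 17; y = λ·(30 - 17) - 21 ≡ 58. → (17, 58)
7G: (17, 58) + (21, 48). λ = (48 - 58)/(21 - 17) ≡ 49/4 mod 59. 4⁻¹ ≡ 15 (mod 59) since 4·15 = 60 ≡ 1, so λ ≡ 27.
  x = λ² - 17 - 21 = 729 - 38 ≡ 42; y = λ·(17 - 42) - 58 ≡ 34. → (42, 34)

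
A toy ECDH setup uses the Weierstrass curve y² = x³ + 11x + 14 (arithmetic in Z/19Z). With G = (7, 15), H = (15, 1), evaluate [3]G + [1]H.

(16, 7)

First 3G:
Repeated addition: build up to 3G.
2G: tangent at (7, 15): λ = (3·7² + 11)/(2·15) ≡ 6/11. 11⁻¹ ≡ 7 (mod 19) since 11·7 = 77 ≡ 1, so λ ≡ 6·7 ≡ 4.
  x = λ² - 7 - 7 = 16 - 14 ≡ 2; y = λ·(7 - 2) - 15 ≡ 5. → (2, 5)
3G: (2, 5) + (7, 15). λ = (15 - 5)/(7 - 2) ≡ 10/5 mod 19. 5⁻¹ ≡ 4 (mod 19), so λ ≡ 2.
  x = λ² - 2 - 7 = 4 - 9 ≡ 14; y = λ·(2 - 14) - 5 ≡ 9. → (14, 9)
3G = (14, 9).
Finally 3G + H:
(14, 9) + (15, 1). λ = (1 - 9)/(15 - 14) ≡ 11/1 mod 19. 1⁻¹ ≡ 1 (mod 19), so λ ≡ 11.
  x = λ² - 14 - 15 = 121 - 29 ≡ 16; y = λ·(14 - 16) - 9 ≡ 7. → (16, 7)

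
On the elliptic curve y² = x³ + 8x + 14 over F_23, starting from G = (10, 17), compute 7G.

Repeated addition: build up to 7G.
2G: tangent at (10, 17): λ = (3·10² + 8)/(2·17) ≡ 9/11. 11⁻¹ ≡ 21 (mod 23), so λ ≡ 9·21 ≡ 5.
  x = λ² - 10 - 10 = 25 - 20 ≡ 5; y = λ·(10 - 5) - 17 ≡ 8. → (5, 8)
3G: (5, 8) + (10, 17). λ = (17 - 8)/(10 - 5) ≡ 9/5 mod 23. 5⁻¹ ≡ 14 (mod 23) since 5·14 = 70 ≡ 1, so λ ≡ 11.
  x = λ² - 5 - 10 = 121 - 15 ≡ 14; y = λ·(5 - 14) - 8 ≡ 8. → (14, 8)
4G: (14, 8) + (10, 17). λ = (17 - 8)/(10 - 14) ≡ 9/19 mod 23. 19⁻¹ ≡ 17 (mod 23), so λ ≡ 15.
  x = λ² - 14 - 10 = 225 - 24 ≡ 17; y = λ·(14 - 17) - 8 ≡ 16. → (17, 16)
5G: (17, 16) + (10, 17). λ = (17 - 16)/(10 - 17) ≡ 1/16 mod 23. 16⁻¹ ≡ 13 (mod 23), so λ ≡ 13.
  x = λ² - 17 - 10 = 169 - 27 ≡ 4; y = λ·(17 - 4) - 16 ≡ 15. → (4, 15)
6G: (4, 15) + (10, 17). λ = (17 - 15)/(10 - 4) ≡ 2/6 mod 23. 6⁻¹ ≡ 4 (mod 23), so λ ≡ 8.
  x = λ² - 4 - 10 = 64 - 14 ≡ 4; y = λ·(4 - 4) - 15 ≡ 8. → (4, 8)
7G: (4, 8) + (10, 17). λ = (17 - 8)/(10 - 4) ≡ 9/6 mod 23. 6⁻¹ ≡ 4 (mod 23) since 6·4 = 24 ≡ 1, so λ ≡ 13.
  x = λ² - 4 - 10 = 169 - 14 ≡ 17; y = λ·(4 - 17) - 8 ≡ 7. → (17, 7)

(17, 7)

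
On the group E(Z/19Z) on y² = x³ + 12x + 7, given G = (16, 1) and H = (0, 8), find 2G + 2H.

First 2G:
Repeated addition: build up to 2G.
2G: tangent at (16, 1): λ = (3·16² + 12)/(2·1) ≡ 1/2. 2⁻¹ ≡ 10 (mod 19) since 2·10 = 20 ≡ 1, so λ ≡ 1·10 ≡ 10.
  x = λ² - 16 - 16 = 100 - 32 ≡ 11; y = λ·(16 - 11) - 1 ≡ 11. → (11, 11)
2G = (11, 11).
Next 2H:
Repeated addition: build up to 2H.
2H: tangent at (0, 8): λ = (3·0² + 12)/(2·8) ≡ 12/16. 16⁻¹ ≡ 6 (mod 19), so λ ≡ 12·6 ≡ 15.
  x = λ² - 0 - 0 = 225 - 0 ≡ 16; y = λ·(0 - 16) - 8 ≡ 18. → (16, 18)
2H = (16, 18).
Finally 2G + 2H:
(11, 11) + (16, 18). λ = (18 - 11)/(16 - 11) ≡ 7/5 mod 19. 5⁻¹ ≡ 4 (mod 19), so λ ≡ 9.
  x = λ² - 11 - 16 = 81 - 27 ≡ 16; y = λ·(11 - 16) - 11 ≡ 1. → (16, 1)

(16, 1)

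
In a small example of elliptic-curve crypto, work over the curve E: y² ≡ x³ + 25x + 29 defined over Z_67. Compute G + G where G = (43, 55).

(46, 5)

tangent at (43, 55): λ = (3·43² + 25)/(2·55) ≡ 11/43. 43⁻¹ ≡ 53 (mod 67) since 43·53 = 2279 ≡ 1, so λ ≡ 11·53 ≡ 47.
  x = λ² - 43 - 43 = 2209 - 86 ≡ 46; y = λ·(43 - 46) - 55 ≡ 5. → (46, 5)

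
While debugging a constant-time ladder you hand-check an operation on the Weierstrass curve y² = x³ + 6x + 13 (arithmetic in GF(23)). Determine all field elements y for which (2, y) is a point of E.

x³ + 6x + 13 = 33 ≡ 10 (mod 23).
10 is a non-residue mod 23; no y exists.

none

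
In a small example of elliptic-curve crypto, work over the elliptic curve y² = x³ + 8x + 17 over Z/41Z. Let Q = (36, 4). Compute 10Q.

Repeated addition: build up to 10Q.
2Q: tangent at (36, 4): λ = (3·36² + 8)/(2·4) ≡ 1/8. 8⁻¹ ≡ 36 (mod 41), so λ ≡ 1·36 ≡ 36.
  x = λ² - 36 - 36 = 1296 - 72 ≡ 35; y = λ·(36 - 35) - 4 ≡ 32. → (35, 32)
3Q: (35, 32) + (36, 4). λ = (4 - 32)/(36 - 35) ≡ 13/1 mod 41. 1⁻¹ ≡ 1 (mod 41), so λ ≡ 13.
  x = λ² - 35 - 36 = 169 - 71 ≡ 16; y = λ·(35 - 16) - 32 ≡ 10. → (16, 10)
4Q: (16, 10) + (36, 4). λ = (4 - 10)/(36 - 16) ≡ 35/20 mod 41. 20⁻¹ ≡ 39 (mod 41), so λ ≡ 12.
  x = λ² - 16 - 36 = 144 - 52 ≡ 10; y = λ·(16 - 10) - 10 ≡ 21. → (10, 21)
5Q: (10, 21) + (36, 4). λ = (4 - 21)/(36 - 10) ≡ 24/26 mod 41. 26⁻¹ ≡ 30 (mod 41) since 26·30 = 780 ≡ 1, so λ ≡ 23.
  x = λ² - 10 - 36 = 529 - 46 ≡ 32; y = λ·(10 - 32) - 21 ≡ 6. → (32, 6)
6Q: (32, 6) + (36, 4). λ = (4 - 6)/(36 - 32) ≡ 39/4 mod 41. 4⁻¹ ≡ 31 (mod 41) since 4·31 = 124 ≡ 1, so λ ≡ 20.
  x = λ² - 32 - 36 = 400 - 68 ≡ 4; y = λ·(32 - 4) - 6 ≡ 21. → (4, 21)
7Q: (4, 21) + (36, 4). λ = (4 - 21)/(36 - 4) ≡ 24/32 mod 41. 32⁻¹ ≡ 9 (mod 41), so λ ≡ 11.
  x = λ² - 4 - 36 = 121 - 40 ≡ 40; y = λ·(4 - 40) - 21 ≡ 34. → (40, 34)
8Q: (40, 34) + (36, 4). λ = (4 - 34)/(36 - 40) ≡ 11/37 mod 41. 37⁻¹ ≡ 10 (mod 41) since 37·10 = 370 ≡ 1, so λ ≡ 28.
  x = λ² - 40 - 36 = 784 - 76 ≡ 11; y = λ·(40 - 11) - 34 ≡ 40. → (11, 40)
9Q: (11, 40) + (36, 4). λ = (4 - 40)/(36 - 11) ≡ 5/25 mod 41. 25⁻¹ ≡ 23 (mod 41) since 25·23 = 575 ≡ 1, so λ ≡ 33.
  x = λ² - 11 - 36 = 1089 - 47 ≡ 17; y = λ·(11 - 17) - 40 ≡ 8. → (17, 8)
10Q: (17, 8) + (36, 4). λ = (4 - 8)/(36 - 17) ≡ 37/19 mod 41. 19⁻¹ ≡ 13 (mod 41), so λ ≡ 30.
  x = λ² - 17 - 36 = 900 - 53 ≡ 27; y = λ·(17 - 27) - 8 ≡ 20. → (27, 20)

(27, 20)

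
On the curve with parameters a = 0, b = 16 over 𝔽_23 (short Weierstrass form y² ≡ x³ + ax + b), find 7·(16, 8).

Write G = (16, 8).
Double-and-add on 7 = (111)₂. Start with G = (16, 8) for the leading 1-bit.
double: tangent at (16, 8): λ = (3·16² + 0)/(2·8) ≡ 9/16. 16⁻¹ ≡ 13 (mod 23), so λ ≡ 9·13 ≡ 2.
  x = λ² - 16 - 16 = 4 - 32 ≡ 18; y = λ·(16 - 18) - 8 ≡ 11. → (18, 11)
add G: (18, 11) + (16, 8). λ = (8 - 11)/(16 - 18) ≡ 20/21 mod 23. 21⁻¹ ≡ 11 (mod 23), so λ ≡ 13.
  x = λ² - 18 - 16 = 169 - 34 ≡ 20; y = λ·(18 - 20) - 11 ≡ 9. → (20, 9)
double: tangent at (20, 9): λ = (3·20² + 0)/(2·9) ≡ 4/18. 18⁻¹ ≡ 9 (mod 23) since 18·9 = 162 ≡ 1, so λ ≡ 4·9 ≡ 13.
  x = λ² - 20 - 20 = 169 - 40 ≡ 14; y = λ·(20 - 14) - 9 ≡ 0. → (14, 0)
add G: (14, 0) + (16, 8). λ = (8 - 0)/(16 - 14) ≡ 8/2 mod 23. 2⁻¹ ≡ 12 (mod 23) since 2·12 = 24 ≡ 1, so λ ≡ 4.
  x = λ² - 14 - 16 = 16 - 30 ≡ 9; y = λ·(14 - 9) - 0 ≡ 20. → (9, 20)

(9, 20)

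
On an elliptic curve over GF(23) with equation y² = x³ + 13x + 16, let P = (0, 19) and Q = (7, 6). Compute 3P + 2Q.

First 3P:
Repeated addition: build up to 3P.
2P: tangent at (0, 19): λ = (3·0² + 13)/(2·19) ≡ 13/15. 15⁻¹ ≡ 20 (mod 23), so λ ≡ 13·20 ≡ 7.
  x = λ² - 0 - 0 = 49 - 0 ≡ 3; y = λ·(0 - 3) - 19 ≡ 6. → (3, 6)
3P: (3, 6) + (0, 19). λ = (19 - 6)/(0 - 3) ≡ 13/20 mod 23. 20⁻¹ ≡ 15 (mod 23), so λ ≡ 11.
  x = λ² - 3 - 0 = 121 - 3 ≡ 3; y = λ·(3 - 3) - 6 ≡ 17. → (3, 17)
3P = (3, 17).
Next 2Q:
Repeated addition: build up to 2Q.
2Q: tangent at (7, 6): λ = (3·7² + 13)/(2·6) ≡ 22/12. 12⁻¹ ≡ 2 (mod 23) since 12·2 = 24 ≡ 1, so λ ≡ 22·2 ≡ 21.
  x = λ² - 7 - 7 = 441 - 14 ≡ 13; y = λ·(7 - 13) - 6 ≡ 6. → (13, 6)
2Q = (13, 6).
Finally 3P + 2Q:
(3, 17) + (13, 6). λ = (6 - 17)/(13 - 3) ≡ 12/10 mod 23. 10⁻¹ ≡ 7 (mod 23), so λ ≡ 15.
  x = λ² - 3 - 13 = 225 - 16 ≡ 2; y = λ·(3 - 2) - 17 ≡ 21. → (2, 21)

(2, 21)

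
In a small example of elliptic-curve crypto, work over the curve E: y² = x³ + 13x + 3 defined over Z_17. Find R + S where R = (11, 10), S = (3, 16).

(11, 7)

(11, 10) + (3, 16). λ = (16 - 10)/(3 - 11) ≡ 6/9 mod 17. 9⁻¹ ≡ 2 (mod 17) since 9·2 = 18 ≡ 1, so λ ≡ 12.
  x = λ² - 11 - 3 = 144 - 14 ≡ 11; y = λ·(11 - 11) - 10 ≡ 7. → (11, 7)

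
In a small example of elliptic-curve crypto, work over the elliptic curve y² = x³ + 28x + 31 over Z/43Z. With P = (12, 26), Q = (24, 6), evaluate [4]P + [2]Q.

First 4P:
Double-and-add on 4 = (100)₂. Start with P = (12, 26) for the leading 1-bit.
double: tangent at (12, 26): λ = (3·12² + 28)/(2·26) ≡ 30/9. 9⁻¹ ≡ 24 (mod 43), so λ ≡ 30·24 ≡ 32.
  x = λ² - 12 - 12 = 1024 - 24 ≡ 11; y = λ·(12 - 11) - 26 ≡ 6. → (11, 6)
double: tangent at (11, 6): λ = (3·11² + 28)/(2·6) ≡ 4/12. 12⁻¹ ≡ 18 (mod 43) since 12·18 = 216 ≡ 1, so λ ≡ 4·18 ≡ 29.
  x = λ² - 11 - 11 = 841 - 22 ≡ 2; y = λ·(11 - 2) - 6 ≡ 40. → (2, 40)
4P = (2, 40).
Next 2Q:
Repeated addition: build up to 2Q.
2Q: tangent at (24, 6): λ = (3·24² + 28)/(2·6) ≡ 36/12. 12⁻¹ ≡ 18 (mod 43) since 12·18 = 216 ≡ 1, so λ ≡ 36·18 ≡ 3.
  x = λ² - 24 - 24 = 9 - 48 ≡ 4; y = λ·(24 - 4) - 6 ≡ 11. → (4, 11)
2Q = (4, 11).
Finally 4P + 2Q:
(2, 40) + (4, 11). λ = (11 - 40)/(4 - 2) ≡ 14/2 mod 43. 2⁻¹ ≡ 22 (mod 43) since 2·22 = 44 ≡ 1, so λ ≡ 7.
  x = λ² - 2 - 4 = 49 - 6 ≡ 0; y = λ·(2 - 0) - 40 ≡ 17. → (0, 17)

(0, 17)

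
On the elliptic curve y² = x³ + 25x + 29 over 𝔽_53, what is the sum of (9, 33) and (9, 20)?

The two points share x = 9 and their y-coordinates satisfy 33 + 20 ≡ 0 (mod 53), so they are inverses. Their sum is the point at infinity.

O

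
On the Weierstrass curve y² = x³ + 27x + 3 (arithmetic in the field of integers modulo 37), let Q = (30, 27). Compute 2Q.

(2, 18)

tangent at (30, 27): λ = (3·30² + 27)/(2·27) ≡ 26/17. 17⁻¹ ≡ 24 (mod 37), so λ ≡ 26·24 ≡ 32.
  x = λ² - 30 - 30 = 1024 - 60 ≡ 2; y = λ·(30 - 2) - 27 ≡ 18. → (2, 18)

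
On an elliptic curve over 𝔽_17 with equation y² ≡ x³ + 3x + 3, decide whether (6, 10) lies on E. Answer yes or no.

y² = 10² ≡ 15; x³ + 3x + 3 = 237 ≡ 16 (mod 17). 15 ≠ 16.

no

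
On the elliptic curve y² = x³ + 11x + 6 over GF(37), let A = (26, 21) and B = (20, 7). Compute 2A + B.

(20, 30)

First 2A:
Repeated addition: build up to 2A.
2A: tangent at (26, 21): λ = (3·26² + 11)/(2·21) ≡ 4/5. 5⁻¹ ≡ 15 (mod 37), so λ ≡ 4·15 ≡ 23.
  x = λ² - 26 - 26 = 529 - 52 ≡ 33; y = λ·(26 - 33) - 21 ≡ 3. → (33, 3)
2A = (33, 3).
Finally 2A + B:
(33, 3) + (20, 7). λ = (7 - 3)/(20 - 33) ≡ 4/24 mod 37. 24⁻¹ ≡ 17 (mod 37), so λ ≡ 31.
  x = λ² - 33 - 20 = 961 - 53 ≡ 20; y = λ·(33 - 20) - 3 ≡ 30. → (20, 30)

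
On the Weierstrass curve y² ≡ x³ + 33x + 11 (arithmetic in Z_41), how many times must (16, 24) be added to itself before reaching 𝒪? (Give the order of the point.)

9

2P: tangent at (16, 24): λ = (3·16² + 33)/(2·24) ≡ 22/7. 7⁻¹ ≡ 6 (mod 41), so λ ≡ 22·6 ≡ 9.
  x = λ² - 16 - 16 = 81 - 32 ≡ 8; y = λ·(16 - 8) - 24 ≡ 7. → (8, 7)
3P: (8, 7) + (16, 24). λ = (24 - 7)/(16 - 8) ≡ 17/8 mod 41. 8⁻¹ ≡ 36 (mod 41), so λ ≡ 38.
  x = λ² - 8 - 16 = 1444 - 24 ≡ 26; y = λ·(8 - 26) - 7 ≡ 6. → (26, 6)
4P: (26, 6) + (16, 24). λ = (24 - 6)/(16 - 26) ≡ 18/31 mod 41. 31⁻¹ ≡ 4 (mod 41), so λ ≡ 31.
  x = λ² - 26 - 16 = 961 - 42 ≡ 17; y = λ·(26 - 17) - 6 ≡ 27. → (17, 27)
5P: (17, 27) + (16, 24). λ = (24 - 27)/(16 - 17) ≡ 38/40 mod 41. 40⁻¹ ≡ 40 (mod 41), so λ ≡ 3.
  x = λ² - 17 - 16 = 9 - 33 ≡ 17; y = λ·(17 - 17) - 27 ≡ 14. → (17, 14)
6P: (17, 14) + (16, 24). λ = (24 - 14)/(16 - 17) ≡ 10/40 mod 41. 40⁻¹ ≡ 40 (mod 41), so λ ≡ 31.
  x = λ² - 17 - 16 = 961 - 33 ≡ 26; y = λ·(17 - 26) - 14 ≡ 35. → (26, 35)
7P: (26, 35) + (16, 24). λ = (24 - 35)/(16 - 26) ≡ 30/31 mod 41. 31⁻¹ ≡ 4 (mod 41) since 31·4 = 124 ≡ 1, so λ ≡ 38.
  x = λ² - 26 - 16 = 1444 - 42 ≡ 8; y = λ·(26 - 8) - 35 ≡ 34. → (8, 34)
8P: (8, 34) + (16, 24). λ = (24 - 34)/(16 - 8) ≡ 31/8 mod 41. 8⁻¹ ≡ 36 (mod 41) since 8·36 = 288 ≡ 1, so λ ≡ 9.
  x = λ² - 8 - 16 = 81 - 24 ≡ 16; y = λ·(8 - 16) - 34 ≡ 17. → (16, 17)
9P: (16, 17) + (16, 24): same x and y₁ ≡ -y₂, so the sum is 𝒪.
9P = 𝒪, so the order is 9.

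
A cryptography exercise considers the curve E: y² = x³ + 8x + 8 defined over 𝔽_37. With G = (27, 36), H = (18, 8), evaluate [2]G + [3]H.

First 2G:
Repeated addition: build up to 2G.
2G: tangent at (27, 36): λ = (3·27² + 8)/(2·36) ≡ 12/35. 35⁻¹ ≡ 18 (mod 37) since 35·18 = 630 ≡ 1, so λ ≡ 12·18 ≡ 31.
  x = λ² - 27 - 27 = 961 - 54 ≡ 19; y = λ·(27 - 19) - 36 ≡ 27. → (19, 27)
2G = (19, 27).
Next 3H:
Repeated addition: build up to 3H.
2H: tangent at (18, 8): λ = (3·18² + 8)/(2·8) ≡ 18/16. 16⁻¹ ≡ 7 (mod 37), so λ ≡ 18·7 ≡ 15.
  x = λ² - 18 - 18 = 225 - 36 ≡ 4; y = λ·(18 - 4) - 8 ≡ 17. → (4, 17)
3H: (4, 17) + (18, 8). λ = (8 - 17)/(18 - 4) ≡ 28/14 mod 37. 14⁻¹ ≡ 8 (mod 37), so λ ≡ 2.
  x = λ² - 4 - 18 = 4 - 22 ≡ 19; y = λ·(4 - 19) - 17 ≡ 27. → (19, 27)
3H = (19, 27).
Finally 2G + 3H:
tangent at (19, 27): λ = (3·19² + 8)/(2·27) ≡ 18/17. 17⁻¹ ≡ 24 (mod 37), so λ ≡ 18·24 ≡ 25.
  x = λ² - 19 - 19 = 625 - 38 ≡ 32; y = λ·(19 - 32) - 27 ≡ 18. → (32, 18)

(32, 18)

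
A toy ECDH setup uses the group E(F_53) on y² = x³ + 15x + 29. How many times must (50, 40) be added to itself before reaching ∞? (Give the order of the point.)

2P: tangent at (50, 40): λ = (3·50² + 15)/(2·40) ≡ 42/27. 27⁻¹ ≡ 2 (mod 53), so λ ≡ 42·2 ≡ 31.
  x = λ² - 50 - 50 = 961 - 100 ≡ 13; y = λ·(50 - 13) - 40 ≡ 47. → (13, 47)
3P: (13, 47) + (50, 40). λ = (40 - 47)/(50 - 13) ≡ 46/37 mod 53. 37⁻¹ ≡ 43 (mod 53) since 37·43 = 1591 ≡ 1, so λ ≡ 17.
  x = λ² - 13 - 50 = 289 - 63 ≡ 14; y = λ·(13 - 14) - 47 ≡ 42. → (14, 42)
4P: (14, 42) + (50, 40). λ = (40 - 42)/(50 - 14) ≡ 51/36 mod 53. 36⁻¹ ≡ 28 (mod 53), so λ ≡ 50.
  x = λ² - 14 - 50 = 2500 - 64 ≡ 51; y = λ·(14 - 51) - 42 ≡ 16. → (51, 16)
5P: (51, 16) + (50, 40). λ = (40 - 16)/(50 - 51) ≡ 24/52 mod 53. 52⁻¹ ≡ 52 (mod 53), so λ ≡ 29.
  x = λ² - 51 - 50 = 841 - 101 ≡ 51; y = λ·(51 - 51) - 16 ≡ 37. → (51, 37)
6P: (51, 37) + (50, 40). λ = (40 - 37)/(50 - 51) ≡ 3/52 mod 53. 52⁻¹ ≡ 52 (mod 53), so λ ≡ 50.
  x = λ² - 51 - 50 = 2500 - 101 ≡ 14; y = λ·(51 - 14) - 37 ≡ 11. → (14, 11)
7P: (14, 11) + (50, 40). λ = (40 - 11)/(50 - 14) ≡ 29/36 mod 53. 36⁻¹ ≡ 28 (mod 53), so λ ≡ 17.
  x = λ² - 14 - 50 = 289 - 64 ≡ 13; y = λ·(14 - 13) - 11 ≡ 6. → (13, 6)
8P: (13, 6) + (50, 40). λ = (40 - 6)/(50 - 13) ≡ 34/37 mod 53. 37⁻¹ ≡ 43 (mod 53), so λ ≡ 31.
  x = λ² - 13 - 50 = 961 - 63 ≡ 50; y = λ·(13 - 50) - 6 ≡ 13. → (50, 13)
9P: (50, 13) + (50, 40): same x and y₁ ≡ -y₂, so the sum is ∞.
9P = ∞, so the order is 9.

9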